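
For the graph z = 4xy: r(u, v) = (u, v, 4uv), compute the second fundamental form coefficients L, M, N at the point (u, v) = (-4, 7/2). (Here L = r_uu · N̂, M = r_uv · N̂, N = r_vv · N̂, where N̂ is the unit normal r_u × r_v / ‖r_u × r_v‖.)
L = 0;  M = 4*sqrt(453)/453;  N = 0

Compute the unit normal N̂(u, v) = (-4*v/sqrt(16*u^2 + 16*v^2 + 1), -4*u/sqrt(16*u^2 + 16*v^2 + 1), 1/sqrt(16*u^2 + 16*v^2 + 1)), and the second partials r_uu, r_uv, r_vv. Take dot products:
  L(u, v) = r_uu · N̂ = 0,
  M(u, v) = r_uv · N̂ = 4/sqrt(16*u^2 + 16*v^2 + 1),
  N(u, v) = r_vv · N̂ = 0.
Evaluating at (u, v) = (-4, 7/2):
  L = 0, M = 4*sqrt(453)/453, N = 0.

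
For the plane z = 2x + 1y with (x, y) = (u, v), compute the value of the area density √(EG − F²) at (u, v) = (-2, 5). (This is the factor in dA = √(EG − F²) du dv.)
√(EG − F²)|_{(-2, 5)} = sqrt(6)

E = 5, F = 2, G = 2, so EG − F² = 6. Taking the positive square root: √(EG − F²) = sqrt(6). At (u, v) = (-2, 5): sqrt(6).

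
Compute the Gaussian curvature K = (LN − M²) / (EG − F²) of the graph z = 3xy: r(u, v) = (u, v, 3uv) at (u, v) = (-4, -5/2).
K = -144/648025

Coefficients of the first fundamental form: E = 9*v^2 + 1, F = 9*u*v, G = 9*u^2 + 1.
Coefficients of the second fundamental form: L = 0, M = 3/sqrt(9*u^2 + 9*v^2 + 1), N = 0.
Assemble K = (LN − M²)/(EG − F²) = -9/(81*u^4 + 162*u^2*v^2 + 18*u^2 + 81*v^4 + 18*v^2 + 1). At (u, v) = (-4, -5/2): K = -144/648025.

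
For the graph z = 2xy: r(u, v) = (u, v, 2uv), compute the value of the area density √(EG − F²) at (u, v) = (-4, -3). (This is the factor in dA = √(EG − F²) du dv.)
√(EG − F²)|_{(-4, -3)} = sqrt(101)

E = 4*v^2 + 1, F = 4*u*v, G = 4*u^2 + 1, so EG − F² = 4*u^2 + 4*v^2 + 1. Taking the positive square root: √(EG − F²) = sqrt(4*u^2 + 4*v^2 + 1). At (u, v) = (-4, -3): sqrt(101).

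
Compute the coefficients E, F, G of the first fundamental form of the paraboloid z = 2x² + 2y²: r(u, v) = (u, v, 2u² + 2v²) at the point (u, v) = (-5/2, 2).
E = 101;  F = -80;  G = 65

Partials: r_u = (1, 0, 4*u), r_v = (0, 1, 4*v). As functions of (u, v):
  E = r_u · r_u = 16*u^2 + 1,
  F = r_u · r_v = 16*u*v,
  G = r_v · r_v = 16*v^2 + 1.
Evaluating at (u, v) = (-5/2, 2): E = 101, F = -80, G = 65.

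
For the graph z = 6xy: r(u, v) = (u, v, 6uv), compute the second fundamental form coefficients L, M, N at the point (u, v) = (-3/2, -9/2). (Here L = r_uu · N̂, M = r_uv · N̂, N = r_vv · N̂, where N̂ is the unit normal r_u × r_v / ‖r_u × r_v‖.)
L = 0;  M = 6*sqrt(811)/811;  N = 0

Compute the unit normal N̂(u, v) = (-6*v/sqrt(36*u^2 + 36*v^2 + 1), -6*u/sqrt(36*u^2 + 36*v^2 + 1), 1/sqrt(36*u^2 + 36*v^2 + 1)), and the second partials r_uu, r_uv, r_vv. Take dot products:
  L(u, v) = r_uu · N̂ = 0,
  M(u, v) = r_uv · N̂ = 6/sqrt(36*u^2 + 36*v^2 + 1),
  N(u, v) = r_vv · N̂ = 0.
Evaluating at (u, v) = (-3/2, -9/2):
  L = 0, M = 6*sqrt(811)/811, N = 0.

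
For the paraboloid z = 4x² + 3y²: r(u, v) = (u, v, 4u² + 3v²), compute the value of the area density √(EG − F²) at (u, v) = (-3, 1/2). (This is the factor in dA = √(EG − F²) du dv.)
√(EG − F²)|_{(-3, 1/2)} = sqrt(586)

E = 64*u^2 + 1, F = 48*u*v, G = 36*v^2 + 1, so EG − F² = 64*u^2 + 36*v^2 + 1. Taking the positive square root: √(EG − F²) = sqrt(64*u^2 + 36*v^2 + 1). At (u, v) = (-3, 1/2): sqrt(586).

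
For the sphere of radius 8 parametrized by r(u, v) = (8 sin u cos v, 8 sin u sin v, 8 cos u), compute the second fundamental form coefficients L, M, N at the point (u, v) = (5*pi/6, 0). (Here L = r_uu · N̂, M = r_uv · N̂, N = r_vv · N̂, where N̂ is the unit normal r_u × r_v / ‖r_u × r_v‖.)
L = -8;  M = 0;  N = -2

Compute the unit normal N̂(u, v) = (sin(u)^2*cos(v)/Abs(sin(u)), sin(u)^2*sin(v)/Abs(sin(u)), sin(2*u)/(2*Abs(sin(u)))), and the second partials r_uu, r_uv, r_vv. Take dot products:
  L(u, v) = r_uu · N̂ = -8*sin(u)/Abs(sin(u)),
  M(u, v) = r_uv · N̂ = 0,
  N(u, v) = r_vv · N̂ = -8*sin(u)^3/Abs(sin(u)).
Evaluating at (u, v) = (5*pi/6, 0):
  L = -8, M = 0, N = -2.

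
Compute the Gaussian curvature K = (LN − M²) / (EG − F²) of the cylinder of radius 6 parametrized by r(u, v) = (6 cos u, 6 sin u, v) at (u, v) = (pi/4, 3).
K = 0

Coefficients of the first fundamental form: E = 36, F = 0, G = 1.
Coefficients of the second fundamental form: L = -6, M = 0, N = 0.
Assemble K = (LN − M²)/(EG − F²) = 0. At (u, v) = (pi/4, 3): K = 0.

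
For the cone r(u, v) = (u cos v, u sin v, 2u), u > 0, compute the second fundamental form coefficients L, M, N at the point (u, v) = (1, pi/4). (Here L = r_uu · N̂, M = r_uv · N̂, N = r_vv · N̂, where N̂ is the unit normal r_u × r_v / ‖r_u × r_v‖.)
L = 0;  M = 0;  N = 2*sqrt(5)/5

Compute the unit normal N̂(u, v) = (-2*sqrt(5)*u*cos(v)/(5*Abs(u)), -2*sqrt(5)*u*sin(v)/(5*Abs(u)), sqrt(5)*u/(5*Abs(u))), and the second partials r_uu, r_uv, r_vv. Take dot products:
  L(u, v) = r_uu · N̂ = 0,
  M(u, v) = r_uv · N̂ = 0,
  N(u, v) = r_vv · N̂ = 2*sqrt(5)*u^2/(5*Abs(u)).
Evaluating at (u, v) = (1, pi/4):
  L = 0, M = 0, N = 2*sqrt(5)/5.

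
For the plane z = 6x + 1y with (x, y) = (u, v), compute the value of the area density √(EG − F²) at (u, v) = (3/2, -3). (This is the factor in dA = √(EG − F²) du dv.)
√(EG − F²)|_{(3/2, -3)} = sqrt(38)

E = 37, F = 6, G = 2, so EG − F² = 38. Taking the positive square root: √(EG − F²) = sqrt(38). At (u, v) = (3/2, -3): sqrt(38).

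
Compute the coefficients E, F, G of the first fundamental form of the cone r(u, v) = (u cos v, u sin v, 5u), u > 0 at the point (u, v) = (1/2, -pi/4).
E = 26;  F = 0;  G = 1/4

Partials: r_u = (cos(v), sin(v), 5), r_v = (-u*sin(v), u*cos(v), 0). As functions of (u, v):
  E = r_u · r_u = 26,
  F = r_u · r_v = 0,
  G = r_v · r_v = u^2.
Evaluating at (u, v) = (1/2, -pi/4): E = 26, F = 0, G = 1/4.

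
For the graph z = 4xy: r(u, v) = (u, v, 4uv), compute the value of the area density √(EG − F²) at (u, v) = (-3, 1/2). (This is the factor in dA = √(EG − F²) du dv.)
√(EG − F²)|_{(-3, 1/2)} = sqrt(149)

E = 16*v^2 + 1, F = 16*u*v, G = 16*u^2 + 1, so EG − F² = 16*u^2 + 16*v^2 + 1. Taking the positive square root: √(EG − F²) = sqrt(16*u^2 + 16*v^2 + 1). At (u, v) = (-3, 1/2): sqrt(149).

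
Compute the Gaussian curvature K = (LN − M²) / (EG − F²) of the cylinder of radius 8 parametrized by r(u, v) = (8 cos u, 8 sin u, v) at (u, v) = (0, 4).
K = 0

Coefficients of the first fundamental form: E = 64, F = 0, G = 1.
Coefficients of the second fundamental form: L = -8, M = 0, N = 0.
Assemble K = (LN − M²)/(EG − F²) = 0. At (u, v) = (0, 4): K = 0.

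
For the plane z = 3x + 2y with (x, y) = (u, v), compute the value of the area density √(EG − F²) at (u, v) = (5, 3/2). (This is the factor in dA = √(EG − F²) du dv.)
√(EG − F²)|_{(5, 3/2)} = sqrt(14)

E = 10, F = 6, G = 5, so EG − F² = 14. Taking the positive square root: √(EG − F²) = sqrt(14). At (u, v) = (5, 3/2): sqrt(14).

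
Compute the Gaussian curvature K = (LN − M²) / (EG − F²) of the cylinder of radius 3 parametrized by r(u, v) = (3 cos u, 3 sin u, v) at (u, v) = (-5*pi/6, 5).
K = 0

Coefficients of the first fundamental form: E = 9, F = 0, G = 1.
Coefficients of the second fundamental form: L = -3, M = 0, N = 0.
Assemble K = (LN − M²)/(EG − F²) = 0. At (u, v) = (-5*pi/6, 5): K = 0.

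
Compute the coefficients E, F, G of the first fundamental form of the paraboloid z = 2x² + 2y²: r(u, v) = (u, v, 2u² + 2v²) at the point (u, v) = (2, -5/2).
E = 65;  F = -80;  G = 101

Partials: r_u = (1, 0, 4*u), r_v = (0, 1, 4*v). As functions of (u, v):
  E = r_u · r_u = 16*u^2 + 1,
  F = r_u · r_v = 16*u*v,
  G = r_v · r_v = 16*v^2 + 1.
Evaluating at (u, v) = (2, -5/2): E = 65, F = -80, G = 101.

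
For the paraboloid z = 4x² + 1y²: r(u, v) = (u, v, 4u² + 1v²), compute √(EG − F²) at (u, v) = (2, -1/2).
√(EG − F²)|_{(2, -1/2)} = sqrt(258)

E = 64*u^2 + 1, F = 16*u*v, G = 4*v^2 + 1; EG − F² = 64*u^2 + 4*v^2 + 1; √(EG − F²) = sqrt(64*u^2 + 4*v^2 + 1). At the given point: sqrt(258).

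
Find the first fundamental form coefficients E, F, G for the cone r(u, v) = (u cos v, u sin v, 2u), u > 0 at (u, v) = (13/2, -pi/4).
E = 5;  F = 0;  G = 169/4

Partials: r_u = (cos(v), sin(v), 2), r_v = (-u*sin(v), u*cos(v), 0). As functions of (u, v):
  E = r_u · r_u = 5,
  F = r_u · r_v = 0,
  G = r_v · r_v = u^2.
Evaluating at (u, v) = (13/2, -pi/4): E = 5, F = 0, G = 169/4.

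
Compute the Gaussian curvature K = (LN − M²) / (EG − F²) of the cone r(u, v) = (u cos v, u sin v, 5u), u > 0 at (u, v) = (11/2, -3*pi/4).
K = 0

Coefficients of the first fundamental form: E = 26, F = 0, G = u^2.
Coefficients of the second fundamental form: L = 0, M = 0, N = 5*sqrt(26)*u^2/(26*Abs(u)).
Assemble K = (LN − M²)/(EG − F²) = 0. At (u, v) = (11/2, -3*pi/4): K = 0.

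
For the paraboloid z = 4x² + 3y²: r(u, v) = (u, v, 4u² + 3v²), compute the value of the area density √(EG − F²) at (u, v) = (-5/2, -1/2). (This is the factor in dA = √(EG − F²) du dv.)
√(EG − F²)|_{(-5/2, -1/2)} = sqrt(410)

E = 64*u^2 + 1, F = 48*u*v, G = 36*v^2 + 1, so EG − F² = 64*u^2 + 36*v^2 + 1. Taking the positive square root: √(EG − F²) = sqrt(64*u^2 + 36*v^2 + 1). At (u, v) = (-5/2, -1/2): sqrt(410).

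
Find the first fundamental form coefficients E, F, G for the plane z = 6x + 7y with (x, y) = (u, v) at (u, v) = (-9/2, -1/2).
E = 37;  F = 42;  G = 50

Partials: r_u = (1, 0, 6), r_v = (0, 1, 7). As functions of (u, v):
  E = r_u · r_u = 37,
  F = r_u · r_v = 42,
  G = r_v · r_v = 50.
Evaluating at (u, v) = (-9/2, -1/2): E = 37, F = 42, G = 50.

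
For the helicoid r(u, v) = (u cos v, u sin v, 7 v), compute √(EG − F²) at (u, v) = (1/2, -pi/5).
√(EG − F²)|_{(1/2, -pi/5)} = sqrt(197)/2

E = 1, F = 0, G = u^2 + 49; EG − F² = u^2 + 49; √(EG − F²) = sqrt(u^2 + 49). At the given point: sqrt(197)/2.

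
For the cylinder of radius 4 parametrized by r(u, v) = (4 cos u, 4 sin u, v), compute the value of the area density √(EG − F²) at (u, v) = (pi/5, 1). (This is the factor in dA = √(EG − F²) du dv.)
√(EG − F²)|_{(pi/5, 1)} = 4

E = 16, F = 0, G = 1, so EG − F² = 16. Taking the positive square root: √(EG − F²) = 4. At (u, v) = (pi/5, 1): 4.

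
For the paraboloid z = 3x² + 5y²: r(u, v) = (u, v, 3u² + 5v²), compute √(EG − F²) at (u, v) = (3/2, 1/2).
√(EG − F²)|_{(3/2, 1/2)} = sqrt(107)

E = 36*u^2 + 1, F = 60*u*v, G = 100*v^2 + 1; EG − F² = 36*u^2 + 100*v^2 + 1; √(EG − F²) = sqrt(36*u^2 + 100*v^2 + 1). At the given point: sqrt(107).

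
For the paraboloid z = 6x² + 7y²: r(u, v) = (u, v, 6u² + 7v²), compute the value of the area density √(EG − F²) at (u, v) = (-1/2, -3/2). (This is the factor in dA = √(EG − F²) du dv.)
√(EG − F²)|_{(-1/2, -3/2)} = sqrt(478)

E = 144*u^2 + 1, F = 168*u*v, G = 196*v^2 + 1, so EG − F² = 144*u^2 + 196*v^2 + 1. Taking the positive square root: √(EG − F²) = sqrt(144*u^2 + 196*v^2 + 1). At (u, v) = (-1/2, -3/2): sqrt(478).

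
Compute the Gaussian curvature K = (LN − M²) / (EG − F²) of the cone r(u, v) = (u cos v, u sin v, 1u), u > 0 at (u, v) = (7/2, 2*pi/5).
K = 0

Coefficients of the first fundamental form: E = 2, F = 0, G = u^2.
Coefficients of the second fundamental form: L = 0, M = 0, N = sqrt(2)*u^2/(2*Abs(u)).
Assemble K = (LN − M²)/(EG − F²) = 0. At (u, v) = (7/2, 2*pi/5): K = 0.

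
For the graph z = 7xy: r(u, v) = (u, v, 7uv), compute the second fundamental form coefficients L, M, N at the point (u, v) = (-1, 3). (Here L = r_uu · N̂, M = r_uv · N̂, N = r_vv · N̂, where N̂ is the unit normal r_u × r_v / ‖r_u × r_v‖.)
L = 0;  M = 7*sqrt(491)/491;  N = 0

Compute the unit normal N̂(u, v) = (-7*v/sqrt(49*u^2 + 49*v^2 + 1), -7*u/sqrt(49*u^2 + 49*v^2 + 1), 1/sqrt(49*u^2 + 49*v^2 + 1)), and the second partials r_uu, r_uv, r_vv. Take dot products:
  L(u, v) = r_uu · N̂ = 0,
  M(u, v) = r_uv · N̂ = 7/sqrt(49*u^2 + 49*v^2 + 1),
  N(u, v) = r_vv · N̂ = 0.
Evaluating at (u, v) = (-1, 3):
  L = 0, M = 7*sqrt(491)/491, N = 0.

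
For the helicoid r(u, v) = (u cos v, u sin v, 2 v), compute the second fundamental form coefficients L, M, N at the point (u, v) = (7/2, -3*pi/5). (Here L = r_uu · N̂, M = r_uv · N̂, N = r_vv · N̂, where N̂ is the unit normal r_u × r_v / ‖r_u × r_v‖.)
L = 0;  M = -4*sqrt(65)/65;  N = 0

Compute the unit normal N̂(u, v) = (2*sin(v)/sqrt(u^2 + 4), -2*cos(v)/sqrt(u^2 + 4), u/sqrt(u^2 + 4)), and the second partials r_uu, r_uv, r_vv. Take dot products:
  L(u, v) = r_uu · N̂ = 0,
  M(u, v) = r_uv · N̂ = -2/sqrt(u^2 + 4),
  N(u, v) = r_vv · N̂ = 0.
Evaluating at (u, v) = (7/2, -3*pi/5):
  L = 0, M = -4*sqrt(65)/65, N = 0.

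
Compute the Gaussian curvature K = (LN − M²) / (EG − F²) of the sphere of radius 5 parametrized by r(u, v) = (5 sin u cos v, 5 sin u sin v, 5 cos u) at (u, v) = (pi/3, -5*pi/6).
K = 1/25

Coefficients of the first fundamental form: E = 25, F = 0, G = 25*sin(u)^2.
Coefficients of the second fundamental form: L = -5*sin(u)/Abs(sin(u)), M = 0, N = -5*sin(u)^3/Abs(sin(u)).
Assemble K = (LN − M²)/(EG − F²) = 1/25. At (u, v) = (pi/3, -5*pi/6): K = 1/25.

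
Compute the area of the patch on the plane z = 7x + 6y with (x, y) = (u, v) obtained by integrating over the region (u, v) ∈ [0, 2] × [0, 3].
Area = 6*sqrt(86)

Area = ∫∫ √(EG − F²) du dv with √(EG − F²) = sqrt(86). Integrating over [0, 2] × [0, 3] gives 6*sqrt(86).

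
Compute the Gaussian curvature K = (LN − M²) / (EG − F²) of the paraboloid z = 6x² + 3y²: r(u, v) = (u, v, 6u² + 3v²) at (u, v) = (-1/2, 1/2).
K = 18/529

Coefficients of the first fundamental form: E = 144*u^2 + 1, F = 72*u*v, G = 36*v^2 + 1.
Coefficients of the second fundamental form: L = 12/sqrt(144*u^2 + 36*v^2 + 1), M = 0, N = 6/sqrt(144*u^2 + 36*v^2 + 1).
Assemble K = (LN − M²)/(EG − F²) = 72/(20736*u^4 + 10368*u^2*v^2 + 288*u^2 + 1296*v^4 + 72*v^2 + 1). At (u, v) = (-1/2, 1/2): K = 18/529.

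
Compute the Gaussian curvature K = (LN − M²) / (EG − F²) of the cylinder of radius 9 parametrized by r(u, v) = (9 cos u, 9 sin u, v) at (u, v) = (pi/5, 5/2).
K = 0

Coefficients of the first fundamental form: E = 81, F = 0, G = 1.
Coefficients of the second fundamental form: L = -9, M = 0, N = 0.
Assemble K = (LN − M²)/(EG − F²) = 0. At (u, v) = (pi/5, 5/2): K = 0.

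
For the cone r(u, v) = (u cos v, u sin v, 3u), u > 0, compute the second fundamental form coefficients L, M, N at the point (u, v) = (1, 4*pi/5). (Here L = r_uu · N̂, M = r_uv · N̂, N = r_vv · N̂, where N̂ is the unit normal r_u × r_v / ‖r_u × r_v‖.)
L = 0;  M = 0;  N = 3*sqrt(10)/10

Compute the unit normal N̂(u, v) = (-3*sqrt(10)*u*cos(v)/(10*Abs(u)), -3*sqrt(10)*u*sin(v)/(10*Abs(u)), sqrt(10)*u/(10*Abs(u))), and the second partials r_uu, r_uv, r_vv. Take dot products:
  L(u, v) = r_uu · N̂ = 0,
  M(u, v) = r_uv · N̂ = 0,
  N(u, v) = r_vv · N̂ = 3*sqrt(10)*u^2/(10*Abs(u)).
Evaluating at (u, v) = (1, 4*pi/5):
  L = 0, M = 0, N = 3*sqrt(10)/10.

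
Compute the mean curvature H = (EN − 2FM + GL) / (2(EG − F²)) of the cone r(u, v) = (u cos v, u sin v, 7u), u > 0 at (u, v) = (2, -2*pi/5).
H = 7*sqrt(2)/40

With E = 50, F = 0, G = u^2, L = 0, M = 0, N = 7*sqrt(2)*u^2/(10*Abs(u)), assemble
  H = (EN − 2FM + GL) / (2(EG − F²)) = 7*sqrt(2)/(20*Abs(u)).
At (u, v) = (2, -2*pi/5): H = 7*sqrt(2)/40.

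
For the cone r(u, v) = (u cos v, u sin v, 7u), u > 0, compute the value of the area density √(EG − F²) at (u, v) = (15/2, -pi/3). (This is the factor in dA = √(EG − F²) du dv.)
√(EG − F²)|_{(15/2, -pi/3)} = 75*sqrt(2)/2

E = 50, F = 0, G = u^2, so EG − F² = 50*u^2. Taking the positive square root: √(EG − F²) = 5*sqrt(2)*Abs(u). At (u, v) = (15/2, -pi/3): 75*sqrt(2)/2.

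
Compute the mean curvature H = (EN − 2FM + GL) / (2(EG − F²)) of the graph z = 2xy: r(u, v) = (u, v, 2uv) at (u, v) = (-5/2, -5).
H = -25*sqrt(14)/1323

With E = 4*v^2 + 1, F = 4*u*v, G = 4*u^2 + 1, L = 0, M = 2/sqrt(4*u^2 + 4*v^2 + 1), N = 0, assemble
  H = (EN − 2FM + GL) / (2(EG − F²)) = -8*u*v/(4*u^2 + 4*v^2 + 1)^(3/2).
At (u, v) = (-5/2, -5): H = -25*sqrt(14)/1323.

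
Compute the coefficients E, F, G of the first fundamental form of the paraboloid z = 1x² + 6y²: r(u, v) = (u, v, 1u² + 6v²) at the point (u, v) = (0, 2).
E = 1;  F = 0;  G = 577

Partials: r_u = (1, 0, 2*u), r_v = (0, 1, 12*v). As functions of (u, v):
  E = r_u · r_u = 4*u^2 + 1,
  F = r_u · r_v = 24*u*v,
  G = r_v · r_v = 144*v^2 + 1.
Evaluating at (u, v) = (0, 2): E = 1, F = 0, G = 577.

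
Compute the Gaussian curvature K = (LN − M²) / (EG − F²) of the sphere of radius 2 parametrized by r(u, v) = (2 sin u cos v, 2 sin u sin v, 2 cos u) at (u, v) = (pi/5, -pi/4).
K = 1/4

Coefficients of the first fundamental form: E = 4, F = 0, G = 4*sin(u)^2.
Coefficients of the second fundamental form: L = -2*sin(u)/Abs(sin(u)), M = 0, N = -2*sin(u)^3/Abs(sin(u)).
Assemble K = (LN − M²)/(EG − F²) = 1/4. At (u, v) = (pi/5, -pi/4): K = 1/4.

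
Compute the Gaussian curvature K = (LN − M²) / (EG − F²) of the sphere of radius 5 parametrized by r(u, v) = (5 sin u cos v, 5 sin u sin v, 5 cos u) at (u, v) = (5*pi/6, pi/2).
K = 1/25

Coefficients of the first fundamental form: E = 25, F = 0, G = 25*sin(u)^2.
Coefficients of the second fundamental form: L = -5*sin(u)/Abs(sin(u)), M = 0, N = -5*sin(u)^3/Abs(sin(u)).
Assemble K = (LN − M²)/(EG − F²) = 1/25. At (u, v) = (5*pi/6, pi/2): K = 1/25.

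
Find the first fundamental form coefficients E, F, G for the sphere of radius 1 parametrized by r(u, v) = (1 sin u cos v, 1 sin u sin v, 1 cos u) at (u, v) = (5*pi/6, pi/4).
E = 1;  F = 0;  G = 1/4

Partials: r_u = (cos(u)*cos(v), sin(v)*cos(u), -sin(u)), r_v = (-sin(u)*sin(v), sin(u)*cos(v), 0). As functions of (u, v):
  E = r_u · r_u = 1,
  F = r_u · r_v = 0,
  G = r_v · r_v = sin(u)^2.
Evaluating at (u, v) = (5*pi/6, pi/4): E = 1, F = 0, G = 1/4.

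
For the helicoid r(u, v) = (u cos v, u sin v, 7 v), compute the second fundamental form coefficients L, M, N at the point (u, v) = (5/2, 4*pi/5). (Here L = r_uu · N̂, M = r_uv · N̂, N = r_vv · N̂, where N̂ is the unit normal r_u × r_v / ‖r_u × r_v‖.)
L = 0;  M = -14*sqrt(221)/221;  N = 0

Compute the unit normal N̂(u, v) = (7*sin(v)/sqrt(u^2 + 49), -7*cos(v)/sqrt(u^2 + 49), u/sqrt(u^2 + 49)), and the second partials r_uu, r_uv, r_vv. Take dot products:
  L(u, v) = r_uu · N̂ = 0,
  M(u, v) = r_uv · N̂ = -7/sqrt(u^2 + 49),
  N(u, v) = r_vv · N̂ = 0.
Evaluating at (u, v) = (5/2, 4*pi/5):
  L = 0, M = -14*sqrt(221)/221, N = 0.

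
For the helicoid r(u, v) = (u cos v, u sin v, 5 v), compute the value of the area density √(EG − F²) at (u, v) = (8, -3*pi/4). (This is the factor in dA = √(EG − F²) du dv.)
√(EG − F²)|_{(8, -3*pi/4)} = sqrt(89)

E = 1, F = 0, G = u^2 + 25, so EG − F² = u^2 + 25. Taking the positive square root: √(EG − F²) = sqrt(u^2 + 25). At (u, v) = (8, -3*pi/4): sqrt(89).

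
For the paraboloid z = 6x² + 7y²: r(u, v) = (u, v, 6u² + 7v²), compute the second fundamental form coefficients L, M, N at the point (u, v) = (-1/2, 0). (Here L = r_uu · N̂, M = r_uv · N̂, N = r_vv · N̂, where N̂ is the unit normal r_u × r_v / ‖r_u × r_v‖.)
L = 12*sqrt(37)/37;  M = 0;  N = 14*sqrt(37)/37

Compute the unit normal N̂(u, v) = (-12*u/sqrt(144*u^2 + 196*v^2 + 1), -14*v/sqrt(144*u^2 + 196*v^2 + 1), 1/sqrt(144*u^2 + 196*v^2 + 1)), and the second partials r_uu, r_uv, r_vv. Take dot products:
  L(u, v) = r_uu · N̂ = 12/sqrt(144*u^2 + 196*v^2 + 1),
  M(u, v) = r_uv · N̂ = 0,
  N(u, v) = r_vv · N̂ = 14/sqrt(144*u^2 + 196*v^2 + 1).
Evaluating at (u, v) = (-1/2, 0):
  L = 12*sqrt(37)/37, M = 0, N = 14*sqrt(37)/37.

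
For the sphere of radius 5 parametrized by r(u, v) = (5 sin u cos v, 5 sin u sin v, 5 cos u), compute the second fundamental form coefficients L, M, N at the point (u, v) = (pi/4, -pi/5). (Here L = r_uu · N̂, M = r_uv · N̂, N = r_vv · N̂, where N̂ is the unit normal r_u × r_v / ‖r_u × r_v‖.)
L = -5;  M = 0;  N = -5/2

Compute the unit normal N̂(u, v) = (sin(u)^2*cos(v)/Abs(sin(u)), sin(u)^2*sin(v)/Abs(sin(u)), sin(2*u)/(2*Abs(sin(u)))), and the second partials r_uu, r_uv, r_vv. Take dot products:
  L(u, v) = r_uu · N̂ = -5*sin(u)/Abs(sin(u)),
  M(u, v) = r_uv · N̂ = 0,
  N(u, v) = r_vv · N̂ = -5*sin(u)^3/Abs(sin(u)).
Evaluating at (u, v) = (pi/4, -pi/5):
  L = -5, M = 0, N = -5/2.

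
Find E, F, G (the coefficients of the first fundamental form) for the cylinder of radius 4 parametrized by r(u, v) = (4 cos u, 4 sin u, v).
E = 16;  F = 0;  G = 1

Compute partials: r_u = (-4*sin(u), 4*cos(u), 0), r_v = (0, 0, 1). Then
  E = r_u · r_u = 16,
  F = r_u · r_v = 0,
  G = r_v · r_v = 1.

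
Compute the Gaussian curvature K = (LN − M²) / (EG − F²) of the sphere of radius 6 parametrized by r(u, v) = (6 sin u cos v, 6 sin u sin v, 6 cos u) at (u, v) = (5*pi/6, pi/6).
K = 1/36

Coefficients of the first fundamental form: E = 36, F = 0, G = 36*sin(u)^2.
Coefficients of the second fundamental form: L = -6*sin(u)/Abs(sin(u)), M = 0, N = -6*sin(u)^3/Abs(sin(u)).
Assemble K = (LN − M²)/(EG − F²) = 1/36. At (u, v) = (5*pi/6, pi/6): K = 1/36.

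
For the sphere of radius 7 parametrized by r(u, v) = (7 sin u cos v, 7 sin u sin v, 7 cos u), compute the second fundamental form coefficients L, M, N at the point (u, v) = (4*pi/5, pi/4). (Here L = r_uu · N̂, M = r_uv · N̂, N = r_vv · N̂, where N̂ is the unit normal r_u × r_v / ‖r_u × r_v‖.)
L = -7;  M = 0;  N = -35/8 + 7*sqrt(5)/8

Compute the unit normal N̂(u, v) = (sin(u)^2*cos(v)/Abs(sin(u)), sin(u)^2*sin(v)/Abs(sin(u)), sin(2*u)/(2*Abs(sin(u)))), and the second partials r_uu, r_uv, r_vv. Take dot products:
  L(u, v) = r_uu · N̂ = -7*sin(u)/Abs(sin(u)),
  M(u, v) = r_uv · N̂ = 0,
  N(u, v) = r_vv · N̂ = -7*sin(u)^3/Abs(sin(u)).
Evaluating at (u, v) = (4*pi/5, pi/4):
  L = -7, M = 0, N = -35/8 + 7*sqrt(5)/8.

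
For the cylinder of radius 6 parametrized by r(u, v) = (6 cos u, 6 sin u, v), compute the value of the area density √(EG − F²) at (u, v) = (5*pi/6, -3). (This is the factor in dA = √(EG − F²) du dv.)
√(EG − F²)|_{(5*pi/6, -3)} = 6

E = 36, F = 0, G = 1, so EG − F² = 36. Taking the positive square root: √(EG − F²) = 6. At (u, v) = (5*pi/6, -3): 6.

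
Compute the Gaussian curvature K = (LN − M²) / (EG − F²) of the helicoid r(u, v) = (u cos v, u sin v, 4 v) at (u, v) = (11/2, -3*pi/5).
K = -256/34225

Coefficients of the first fundamental form: E = 1, F = 0, G = u^2 + 16.
Coefficients of the second fundamental form: L = 0, M = -4/sqrt(u^2 + 16), N = 0.
Assemble K = (LN − M²)/(EG − F²) = -16/(u^2 + 16)^2. At (u, v) = (11/2, -3*pi/5): K = -256/34225.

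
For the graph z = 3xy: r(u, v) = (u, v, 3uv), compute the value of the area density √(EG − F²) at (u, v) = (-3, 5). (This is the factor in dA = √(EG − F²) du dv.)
√(EG − F²)|_{(-3, 5)} = sqrt(307)

E = 9*v^2 + 1, F = 9*u*v, G = 9*u^2 + 1, so EG − F² = 9*u^2 + 9*v^2 + 1. Taking the positive square root: √(EG − F²) = sqrt(9*u^2 + 9*v^2 + 1). At (u, v) = (-3, 5): sqrt(307).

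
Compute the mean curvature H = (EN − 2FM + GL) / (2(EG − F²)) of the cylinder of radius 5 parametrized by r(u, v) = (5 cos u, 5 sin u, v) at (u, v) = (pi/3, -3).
H = -1/10

With E = 25, F = 0, G = 1, L = -5, M = 0, N = 0, assemble
  H = (EN − 2FM + GL) / (2(EG − F²)) = -1/10.
At (u, v) = (pi/3, -3): H = -1/10.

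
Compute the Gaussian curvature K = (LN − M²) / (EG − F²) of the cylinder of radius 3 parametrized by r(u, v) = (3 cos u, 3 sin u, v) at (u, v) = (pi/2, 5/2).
K = 0

Coefficients of the first fundamental form: E = 9, F = 0, G = 1.
Coefficients of the second fundamental form: L = -3, M = 0, N = 0.
Assemble K = (LN − M²)/(EG − F²) = 0. At (u, v) = (pi/2, 5/2): K = 0.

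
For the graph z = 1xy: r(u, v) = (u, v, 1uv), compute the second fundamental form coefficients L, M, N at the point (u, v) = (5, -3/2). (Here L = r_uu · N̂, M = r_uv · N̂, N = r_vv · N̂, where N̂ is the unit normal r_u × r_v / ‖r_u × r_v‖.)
L = 0;  M = 2*sqrt(113)/113;  N = 0

Compute the unit normal N̂(u, v) = (-v/sqrt(u^2 + v^2 + 1), -u/sqrt(u^2 + v^2 + 1), 1/sqrt(u^2 + v^2 + 1)), and the second partials r_uu, r_uv, r_vv. Take dot products:
  L(u, v) = r_uu · N̂ = 0,
  M(u, v) = r_uv · N̂ = 1/sqrt(u^2 + v^2 + 1),
  N(u, v) = r_vv · N̂ = 0.
Evaluating at (u, v) = (5, -3/2):
  L = 0, M = 2*sqrt(113)/113, N = 0.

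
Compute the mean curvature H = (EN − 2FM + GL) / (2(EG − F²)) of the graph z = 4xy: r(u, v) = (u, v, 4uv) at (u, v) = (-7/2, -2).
H = -448*sqrt(29)/22707

With E = 16*v^2 + 1, F = 16*u*v, G = 16*u^2 + 1, L = 0, M = 4/sqrt(16*u^2 + 16*v^2 + 1), N = 0, assemble
  H = (EN − 2FM + GL) / (2(EG − F²)) = -64*u*v/(16*u^2 + 16*v^2 + 1)^(3/2).
At (u, v) = (-7/2, -2): H = -448*sqrt(29)/22707.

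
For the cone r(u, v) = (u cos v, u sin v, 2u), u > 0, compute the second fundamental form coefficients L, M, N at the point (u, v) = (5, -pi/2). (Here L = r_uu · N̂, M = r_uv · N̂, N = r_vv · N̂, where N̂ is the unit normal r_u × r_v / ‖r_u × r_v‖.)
L = 0;  M = 0;  N = 2*sqrt(5)

Compute the unit normal N̂(u, v) = (-2*sqrt(5)*u*cos(v)/(5*Abs(u)), -2*sqrt(5)*u*sin(v)/(5*Abs(u)), sqrt(5)*u/(5*Abs(u))), and the second partials r_uu, r_uv, r_vv. Take dot products:
  L(u, v) = r_uu · N̂ = 0,
  M(u, v) = r_uv · N̂ = 0,
  N(u, v) = r_vv · N̂ = 2*sqrt(5)*u^2/(5*Abs(u)).
Evaluating at (u, v) = (5, -pi/2):
  L = 0, M = 0, N = 2*sqrt(5).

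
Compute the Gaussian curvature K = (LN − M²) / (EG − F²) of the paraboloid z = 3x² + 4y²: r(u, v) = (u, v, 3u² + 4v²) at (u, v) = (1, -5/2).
K = 48/190969

Coefficients of the first fundamental form: E = 36*u^2 + 1, F = 48*u*v, G = 64*v^2 + 1.
Coefficients of the second fundamental form: L = 6/sqrt(36*u^2 + 64*v^2 + 1), M = 0, N = 8/sqrt(36*u^2 + 64*v^2 + 1).
Assemble K = (LN − M²)/(EG − F²) = 48/(1296*u^4 + 4608*u^2*v^2 + 72*u^2 + 4096*v^4 + 128*v^2 + 1). At (u, v) = (1, -5/2): K = 48/190969.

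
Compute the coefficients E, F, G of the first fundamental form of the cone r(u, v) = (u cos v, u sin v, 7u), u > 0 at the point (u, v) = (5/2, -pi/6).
E = 50;  F = 0;  G = 25/4

Partials: r_u = (cos(v), sin(v), 7), r_v = (-u*sin(v), u*cos(v), 0). As functions of (u, v):
  E = r_u · r_u = 50,
  F = r_u · r_v = 0,
  G = r_v · r_v = u^2.
Evaluating at (u, v) = (5/2, -pi/6): E = 50, F = 0, G = 25/4.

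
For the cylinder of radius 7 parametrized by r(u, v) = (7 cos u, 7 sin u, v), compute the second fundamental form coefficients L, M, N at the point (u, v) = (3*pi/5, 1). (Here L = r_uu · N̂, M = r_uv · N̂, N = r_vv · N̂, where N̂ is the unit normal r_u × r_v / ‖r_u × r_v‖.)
L = -7;  M = 0;  N = 0

Compute the unit normal N̂(u, v) = (cos(u), sin(u), 0), and the second partials r_uu, r_uv, r_vv. Take dot products:
  L(u, v) = r_uu · N̂ = -7,
  M(u, v) = r_uv · N̂ = 0,
  N(u, v) = r_vv · N̂ = 0.
Evaluating at (u, v) = (3*pi/5, 1):
  L = -7, M = 0, N = 0.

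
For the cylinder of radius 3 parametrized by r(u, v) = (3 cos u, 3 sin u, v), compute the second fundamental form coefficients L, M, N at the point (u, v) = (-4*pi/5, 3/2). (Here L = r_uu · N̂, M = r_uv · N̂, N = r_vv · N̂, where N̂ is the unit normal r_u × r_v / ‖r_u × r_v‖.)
L = -3;  M = 0;  N = 0

Compute the unit normal N̂(u, v) = (cos(u), sin(u), 0), and the second partials r_uu, r_uv, r_vv. Take dot products:
  L(u, v) = r_uu · N̂ = -3,
  M(u, v) = r_uv · N̂ = 0,
  N(u, v) = r_vv · N̂ = 0.
Evaluating at (u, v) = (-4*pi/5, 3/2):
  L = -3, M = 0, N = 0.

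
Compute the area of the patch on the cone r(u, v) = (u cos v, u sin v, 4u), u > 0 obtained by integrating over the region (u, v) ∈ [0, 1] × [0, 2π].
Area = sqrt(17)*pi

Area = ∫∫ √(EG − F²) du dv with √(EG − F²) = sqrt(17)*Abs(u). Integrating over [0, 1] × [0, 2π] gives sqrt(17)*pi.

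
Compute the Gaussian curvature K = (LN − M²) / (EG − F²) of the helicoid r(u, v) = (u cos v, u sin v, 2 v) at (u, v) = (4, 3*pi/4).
K = -1/100

Coefficients of the first fundamental form: E = 1, F = 0, G = u^2 + 4.
Coefficients of the second fundamental form: L = 0, M = -2/sqrt(u^2 + 4), N = 0.
Assemble K = (LN − M²)/(EG − F²) = -4/(u^2 + 4)^2. At (u, v) = (4, 3*pi/4): K = -1/100.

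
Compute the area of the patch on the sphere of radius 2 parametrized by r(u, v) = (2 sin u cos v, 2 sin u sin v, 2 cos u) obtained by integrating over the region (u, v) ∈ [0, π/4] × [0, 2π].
Area = 4*pi*(2 - sqrt(2))

Area = ∫∫ √(EG − F²) du dv with √(EG − F²) = 4*Abs(sin(u)). Integrating over [0, π/4] × [0, 2π] gives 4*pi*(2 - sqrt(2)).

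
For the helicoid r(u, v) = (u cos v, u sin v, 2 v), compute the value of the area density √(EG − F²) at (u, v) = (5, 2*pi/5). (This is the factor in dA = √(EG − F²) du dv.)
√(EG − F²)|_{(5, 2*pi/5)} = sqrt(29)

E = 1, F = 0, G = u^2 + 4, so EG − F² = u^2 + 4. Taking the positive square root: √(EG − F²) = sqrt(u^2 + 4). At (u, v) = (5, 2*pi/5): sqrt(29).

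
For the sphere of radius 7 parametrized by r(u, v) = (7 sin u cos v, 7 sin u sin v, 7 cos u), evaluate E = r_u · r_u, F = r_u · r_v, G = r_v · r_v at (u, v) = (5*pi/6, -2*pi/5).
E = 49;  F = 0;  G = 49/4

Partials: r_u = (7*cos(u)*cos(v), 7*sin(v)*cos(u), -7*sin(u)), r_v = (-7*sin(u)*sin(v), 7*sin(u)*cos(v), 0). As functions of (u, v):
  E = r_u · r_u = 49,
  F = r_u · r_v = 0,
  G = r_v · r_v = 49*sin(u)^2.
Evaluating at (u, v) = (5*pi/6, -2*pi/5): E = 49, F = 0, G = 49/4.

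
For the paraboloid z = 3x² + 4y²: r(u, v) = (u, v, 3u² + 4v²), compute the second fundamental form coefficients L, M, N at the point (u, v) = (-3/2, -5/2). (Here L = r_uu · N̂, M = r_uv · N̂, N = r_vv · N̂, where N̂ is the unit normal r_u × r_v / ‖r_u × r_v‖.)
L = 3*sqrt(482)/241;  M = 0;  N = 4*sqrt(482)/241

Compute the unit normal N̂(u, v) = (-6*u/sqrt(36*u^2 + 64*v^2 + 1), -8*v/sqrt(36*u^2 + 64*v^2 + 1), 1/sqrt(36*u^2 + 64*v^2 + 1)), and the second partials r_uu, r_uv, r_vv. Take dot products:
  L(u, v) = r_uu · N̂ = 6/sqrt(36*u^2 + 64*v^2 + 1),
  M(u, v) = r_uv · N̂ = 0,
  N(u, v) = r_vv · N̂ = 8/sqrt(36*u^2 + 64*v^2 + 1).
Evaluating at (u, v) = (-3/2, -5/2):
  L = 3*sqrt(482)/241, M = 0, N = 4*sqrt(482)/241.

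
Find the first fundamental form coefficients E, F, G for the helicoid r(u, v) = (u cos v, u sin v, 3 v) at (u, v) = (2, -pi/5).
E = 1;  F = 0;  G = 13

Partials: r_u = (cos(v), sin(v), 0), r_v = (-u*sin(v), u*cos(v), 3). As functions of (u, v):
  E = r_u · r_u = 1,
  F = r_u · r_v = 0,
  G = r_v · r_v = u^2 + 9.
Evaluating at (u, v) = (2, -pi/5): E = 1, F = 0, G = 13.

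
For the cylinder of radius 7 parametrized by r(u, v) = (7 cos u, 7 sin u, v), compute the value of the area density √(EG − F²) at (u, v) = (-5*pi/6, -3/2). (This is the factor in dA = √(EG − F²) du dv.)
√(EG − F²)|_{(-5*pi/6, -3/2)} = 7

E = 49, F = 0, G = 1, so EG − F² = 49. Taking the positive square root: √(EG − F²) = 7. At (u, v) = (-5*pi/6, -3/2): 7.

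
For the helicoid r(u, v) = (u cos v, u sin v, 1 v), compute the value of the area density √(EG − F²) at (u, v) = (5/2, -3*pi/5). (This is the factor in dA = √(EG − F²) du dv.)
√(EG − F²)|_{(5/2, -3*pi/5)} = sqrt(29)/2

E = 1, F = 0, G = u^2 + 1, so EG − F² = u^2 + 1. Taking the positive square root: √(EG − F²) = sqrt(u^2 + 1). At (u, v) = (5/2, -3*pi/5): sqrt(29)/2.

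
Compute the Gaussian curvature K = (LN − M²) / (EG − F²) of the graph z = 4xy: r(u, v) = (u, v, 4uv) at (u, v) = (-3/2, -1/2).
K = -16/1681

Coefficients of the first fundamental form: E = 16*v^2 + 1, F = 16*u*v, G = 16*u^2 + 1.
Coefficients of the second fundamental form: L = 0, M = 4/sqrt(16*u^2 + 16*v^2 + 1), N = 0.
Assemble K = (LN − M²)/(EG − F²) = -16/(256*u^4 + 512*u^2*v^2 + 32*u^2 + 256*v^4 + 32*v^2 + 1). At (u, v) = (-3/2, -1/2): K = -16/1681.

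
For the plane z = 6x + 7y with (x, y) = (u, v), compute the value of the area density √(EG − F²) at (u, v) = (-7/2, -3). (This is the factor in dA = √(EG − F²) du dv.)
√(EG − F²)|_{(-7/2, -3)} = sqrt(86)

E = 37, F = 42, G = 50, so EG − F² = 86. Taking the positive square root: √(EG − F²) = sqrt(86). At (u, v) = (-7/2, -3): sqrt(86).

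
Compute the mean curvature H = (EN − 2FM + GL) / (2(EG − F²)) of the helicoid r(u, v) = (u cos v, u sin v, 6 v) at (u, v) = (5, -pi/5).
H = 0

With E = 1, F = 0, G = u^2 + 36, L = 0, M = -6/sqrt(u^2 + 36), N = 0, assemble
  H = (EN − 2FM + GL) / (2(EG − F²)) = 0.
At (u, v) = (5, -pi/5): H = 0.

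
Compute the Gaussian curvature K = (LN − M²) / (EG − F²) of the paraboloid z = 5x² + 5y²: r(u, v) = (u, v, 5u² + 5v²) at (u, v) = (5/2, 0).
K = 25/97969

Coefficients of the first fundamental form: E = 100*u^2 + 1, F = 100*u*v, G = 100*v^2 + 1.
Coefficients of the second fundamental form: L = 10/sqrt(100*u^2 + 100*v^2 + 1), M = 0, N = 10/sqrt(100*u^2 + 100*v^2 + 1).
Assemble K = (LN − M²)/(EG − F²) = 100/(10000*u^4 + 20000*u^2*v^2 + 200*u^2 + 10000*v^4 + 200*v^2 + 1). At (u, v) = (5/2, 0): K = 25/97969.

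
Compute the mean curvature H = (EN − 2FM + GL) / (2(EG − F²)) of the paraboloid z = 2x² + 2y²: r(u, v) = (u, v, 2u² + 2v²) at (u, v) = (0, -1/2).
H = 12*sqrt(5)/25

With E = 16*u^2 + 1, F = 16*u*v, G = 16*v^2 + 1, L = 4/sqrt(16*u^2 + 16*v^2 + 1), M = 0, N = 4/sqrt(16*u^2 + 16*v^2 + 1), assemble
  H = (EN − 2FM + GL) / (2(EG − F²)) = 4*(8*u^2 + 8*v^2 + 1)/(16*u^2 + 16*v^2 + 1)^(3/2).
At (u, v) = (0, -1/2): H = 12*sqrt(5)/25.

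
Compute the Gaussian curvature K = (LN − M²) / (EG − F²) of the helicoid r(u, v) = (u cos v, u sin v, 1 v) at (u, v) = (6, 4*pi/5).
K = -1/1369

Coefficients of the first fundamental form: E = 1, F = 0, G = u^2 + 1.
Coefficients of the second fundamental form: L = 0, M = -1/sqrt(u^2 + 1), N = 0.
Assemble K = (LN − M²)/(EG − F²) = -1/(u^2 + 1)^2. At (u, v) = (6, 4*pi/5): K = -1/1369.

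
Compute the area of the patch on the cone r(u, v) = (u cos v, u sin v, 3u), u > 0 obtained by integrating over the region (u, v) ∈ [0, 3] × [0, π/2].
Area = 9*sqrt(10)*pi/4

Area = ∫∫ √(EG − F²) du dv with √(EG − F²) = sqrt(10)*Abs(u). Integrating over [0, 3] × [0, π/2] gives 9*sqrt(10)*pi/4.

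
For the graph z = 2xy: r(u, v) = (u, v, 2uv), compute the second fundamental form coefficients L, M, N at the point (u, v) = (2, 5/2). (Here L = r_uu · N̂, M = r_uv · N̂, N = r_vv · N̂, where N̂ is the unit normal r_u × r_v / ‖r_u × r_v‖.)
L = 0;  M = sqrt(42)/21;  N = 0

Compute the unit normal N̂(u, v) = (-2*v/sqrt(4*u^2 + 4*v^2 + 1), -2*u/sqrt(4*u^2 + 4*v^2 + 1), 1/sqrt(4*u^2 + 4*v^2 + 1)), and the second partials r_uu, r_uv, r_vv. Take dot products:
  L(u, v) = r_uu · N̂ = 0,
  M(u, v) = r_uv · N̂ = 2/sqrt(4*u^2 + 4*v^2 + 1),
  N(u, v) = r_vv · N̂ = 0.
Evaluating at (u, v) = (2, 5/2):
  L = 0, M = sqrt(42)/21, N = 0.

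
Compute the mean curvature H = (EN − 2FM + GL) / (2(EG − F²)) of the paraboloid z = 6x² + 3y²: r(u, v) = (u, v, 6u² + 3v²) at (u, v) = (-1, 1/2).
H = 45*sqrt(154)/2156

With E = 144*u^2 + 1, F = 72*u*v, G = 36*v^2 + 1, L = 12/sqrt(144*u^2 + 36*v^2 + 1), M = 0, N = 6/sqrt(144*u^2 + 36*v^2 + 1), assemble
  H = (EN − 2FM + GL) / (2(EG − F²)) = 9*(48*u^2 + 24*v^2 + 1)/(144*u^2 + 36*v^2 + 1)^(3/2).
At (u, v) = (-1, 1/2): H = 45*sqrt(154)/2156.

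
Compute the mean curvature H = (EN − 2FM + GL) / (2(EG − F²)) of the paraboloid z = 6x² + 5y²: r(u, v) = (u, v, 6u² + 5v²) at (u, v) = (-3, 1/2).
H = 6641*sqrt(1322)/1747684

With E = 144*u^2 + 1, F = 120*u*v, G = 100*v^2 + 1, L = 12/sqrt(144*u^2 + 100*v^2 + 1), M = 0, N = 10/sqrt(144*u^2 + 100*v^2 + 1), assemble
  H = (EN − 2FM + GL) / (2(EG − F²)) = (720*u^2 + 600*v^2 + 11)/(144*u^2 + 100*v^2 + 1)^(3/2).
At (u, v) = (-3, 1/2): H = 6641*sqrt(1322)/1747684.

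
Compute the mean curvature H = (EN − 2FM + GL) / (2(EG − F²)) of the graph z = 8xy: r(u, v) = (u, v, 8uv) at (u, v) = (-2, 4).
H = 4096*sqrt(1281)/1640961

With E = 64*v^2 + 1, F = 64*u*v, G = 64*u^2 + 1, L = 0, M = 8/sqrt(64*u^2 + 64*v^2 + 1), N = 0, assemble
  H = (EN − 2FM + GL) / (2(EG − F²)) = -512*u*v/(64*u^2 + 64*v^2 + 1)^(3/2).
At (u, v) = (-2, 4): H = 4096*sqrt(1281)/1640961.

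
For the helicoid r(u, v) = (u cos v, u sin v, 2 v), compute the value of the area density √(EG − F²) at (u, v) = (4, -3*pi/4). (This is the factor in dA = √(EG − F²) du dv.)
√(EG − F²)|_{(4, -3*pi/4)} = 2*sqrt(5)

E = 1, F = 0, G = u^2 + 4, so EG − F² = u^2 + 4. Taking the positive square root: √(EG − F²) = sqrt(u^2 + 4). At (u, v) = (4, -3*pi/4): 2*sqrt(5).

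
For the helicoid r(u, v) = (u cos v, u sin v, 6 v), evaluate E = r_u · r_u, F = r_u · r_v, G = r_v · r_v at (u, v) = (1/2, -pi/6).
E = 1;  F = 0;  G = 145/4

Partials: r_u = (cos(v), sin(v), 0), r_v = (-u*sin(v), u*cos(v), 6). As functions of (u, v):
  E = r_u · r_u = 1,
  F = r_u · r_v = 0,
  G = r_v · r_v = u^2 + 36.
Evaluating at (u, v) = (1/2, -pi/6): E = 1, F = 0, G = 145/4.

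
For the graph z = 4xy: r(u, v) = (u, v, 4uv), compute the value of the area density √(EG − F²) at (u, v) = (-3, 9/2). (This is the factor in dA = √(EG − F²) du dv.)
√(EG − F²)|_{(-3, 9/2)} = sqrt(469)

E = 16*v^2 + 1, F = 16*u*v, G = 16*u^2 + 1, so EG − F² = 16*u^2 + 16*v^2 + 1. Taking the positive square root: √(EG − F²) = sqrt(16*u^2 + 16*v^2 + 1). At (u, v) = (-3, 9/2): sqrt(469).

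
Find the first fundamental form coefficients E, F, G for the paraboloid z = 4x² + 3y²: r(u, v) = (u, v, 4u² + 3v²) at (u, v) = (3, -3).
E = 577;  F = -432;  G = 325

Partials: r_u = (1, 0, 8*u), r_v = (0, 1, 6*v). As functions of (u, v):
  E = r_u · r_u = 64*u^2 + 1,
  F = r_u · r_v = 48*u*v,
  G = r_v · r_v = 36*v^2 + 1.
Evaluating at (u, v) = (3, -3): E = 577, F = -432, G = 325.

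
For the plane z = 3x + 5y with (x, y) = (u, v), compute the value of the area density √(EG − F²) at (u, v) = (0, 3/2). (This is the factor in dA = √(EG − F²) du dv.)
√(EG − F²)|_{(0, 3/2)} = sqrt(35)

E = 10, F = 15, G = 26, so EG − F² = 35. Taking the positive square root: √(EG − F²) = sqrt(35). At (u, v) = (0, 3/2): sqrt(35).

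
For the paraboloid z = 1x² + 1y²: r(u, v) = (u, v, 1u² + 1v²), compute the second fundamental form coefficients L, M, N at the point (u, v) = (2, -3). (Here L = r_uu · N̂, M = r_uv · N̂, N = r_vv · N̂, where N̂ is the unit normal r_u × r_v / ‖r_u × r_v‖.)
L = 2*sqrt(53)/53;  M = 0;  N = 2*sqrt(53)/53

Compute the unit normal N̂(u, v) = (-2*u/sqrt(4*u^2 + 4*v^2 + 1), -2*v/sqrt(4*u^2 + 4*v^2 + 1), 1/sqrt(4*u^2 + 4*v^2 + 1)), and the second partials r_uu, r_uv, r_vv. Take dot products:
  L(u, v) = r_uu · N̂ = 2/sqrt(4*u^2 + 4*v^2 + 1),
  M(u, v) = r_uv · N̂ = 0,
  N(u, v) = r_vv · N̂ = 2/sqrt(4*u^2 + 4*v^2 + 1).
Evaluating at (u, v) = (2, -3):
  L = 2*sqrt(53)/53, M = 0, N = 2*sqrt(53)/53.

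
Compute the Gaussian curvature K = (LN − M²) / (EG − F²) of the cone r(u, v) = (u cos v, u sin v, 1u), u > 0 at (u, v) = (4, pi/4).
K = 0

Coefficients of the first fundamental form: E = 2, F = 0, G = u^2.
Coefficients of the second fundamental form: L = 0, M = 0, N = sqrt(2)*u^2/(2*Abs(u)).
Assemble K = (LN − M²)/(EG − F²) = 0. At (u, v) = (4, pi/4): K = 0.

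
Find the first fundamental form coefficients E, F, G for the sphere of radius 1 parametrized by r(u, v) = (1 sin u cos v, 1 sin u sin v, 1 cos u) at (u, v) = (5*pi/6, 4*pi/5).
E = 1;  F = 0;  G = 1/4

Partials: r_u = (cos(u)*cos(v), sin(v)*cos(u), -sin(u)), r_v = (-sin(u)*sin(v), sin(u)*cos(v), 0). As functions of (u, v):
  E = r_u · r_u = 1,
  F = r_u · r_v = 0,
  G = r_v · r_v = sin(u)^2.
Evaluating at (u, v) = (5*pi/6, 4*pi/5): E = 1, F = 0, G = 1/4.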